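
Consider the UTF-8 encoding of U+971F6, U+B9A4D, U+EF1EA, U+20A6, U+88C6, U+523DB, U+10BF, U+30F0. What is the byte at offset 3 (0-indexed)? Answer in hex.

0xB6

U+971F6 → 4-byte form F2 97 87 B6 at offsets 0–3.
Offset 3 falls in char 1's range; it's byte 4 of F2 97 87 B6 = 0xB6.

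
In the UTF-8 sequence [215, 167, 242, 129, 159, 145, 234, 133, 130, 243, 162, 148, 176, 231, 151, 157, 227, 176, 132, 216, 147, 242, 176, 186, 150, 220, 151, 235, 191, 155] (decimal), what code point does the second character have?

Offset 0: leading byte 0xD7 = 11010111 → 2-byte char #1 = D7 A7.
Offset 2: leading byte 0xF2 = 11110010 → 4-byte char #2 = F2 81 9F 91.
Leading byte 0xF2 = 11110010 matches 11110xxx → 4-byte sequence.
Byte 1: 0xF2 = 11110010, payload 010 (3 bits).
Byte 2: 0x81 = 10000001 (10xxxxxx ✓), payload 000001.
Byte 3: 0x9F = 10011111 (10xxxxxx ✓), payload 011111.
Byte 4: 0x91 = 10010001 (10xxxxxx ✓), payload 010001.
Concatenate: 010000001011111010001 = 0x817D1 (21 bits → U+817D1).

U+817D1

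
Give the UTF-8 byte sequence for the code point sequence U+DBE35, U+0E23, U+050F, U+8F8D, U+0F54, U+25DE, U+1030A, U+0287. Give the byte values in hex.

U+DBE35: 4-byte form → F3 9B B8 B5.
U+0E23: 3-byte form → E0 B8 A3.
U+050F: 2-byte form → D4 8F.
U+8F8D: 3-byte form → E8 BE 8D.
U+0F54: 3-byte form → E0 BD 94.
U+25DE: 3-byte form → E2 97 9E.
U+1030A: 4-byte form → F0 90 8C 8A.
U+0287: 2-byte form → CA 87.
Concatenated (24 bytes): F3 9B B8 B5 E0 B8 A3 D4 8F E8 BE 8D E0 BD 94 E2 97 9E F0 90 8C 8A CA 87.

F3 9B B8 B5 E0 B8 A3 D4 8F E8 BE 8D E0 BD 94 E2 97 9E F0 90 8C 8A CA 87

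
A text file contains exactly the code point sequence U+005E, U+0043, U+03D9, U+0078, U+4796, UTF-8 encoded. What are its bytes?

5E 43 CF 99 78 E4 9E 96

U+005E: 1-byte form → 5E.
U+0043: 1-byte form → 43.
U+03D9: 2-byte form → CF 99.
U+0078: 1-byte form → 78.
U+4796: 3-byte form → E4 9E 96.
Concatenated (8 bytes): 5E 43 CF 99 78 E4 9E 96.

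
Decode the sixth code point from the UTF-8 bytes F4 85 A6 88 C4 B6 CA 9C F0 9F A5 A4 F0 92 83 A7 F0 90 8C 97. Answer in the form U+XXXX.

Offset 0: leading byte 0xF4 = 11110100 → 4-byte char #1 = F4 85 A6 88.
Offset 4: leading byte 0xC4 = 11000100 → 2-byte char #2 = C4 B6.
Offset 6: leading byte 0xCA = 11001010 → 2-byte char #3 = CA 9C.
Offset 8: leading byte 0xF0 = 11110000 → 4-byte char #4 = F0 9F A5 A4.
Offset 12: leading byte 0xF0 = 11110000 → 4-byte char #5 = F0 92 83 A7.
Offset 16: leading byte 0xF0 = 11110000 → 4-byte char #6 = F0 90 8C 97.
Leading byte 0xF0 = 11110000 matches 11110xxx → 4-byte sequence.
Byte 1: 0xF0 = 11110000, payload 000 (3 bits).
Byte 2: 0x90 = 10010000 (10xxxxxx ✓), payload 010000.
Byte 3: 0x8C = 10001100 (10xxxxxx ✓), payload 001100.
Byte 4: 0x97 = 10010111 (10xxxxxx ✓), payload 010111.
Concatenate: 000010000001100010111 = 0x10317 (21 bits → U+10317).

U+10317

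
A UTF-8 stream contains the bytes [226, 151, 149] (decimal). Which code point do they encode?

U+25D5

Leading byte 0xE2 = 11100010 matches 1110xxxx → 3-byte sequence.
Byte 1: 0xE2 = 11100010, payload 0010 (4 bits).
Byte 2: 0x97 = 10010111 (10xxxxxx ✓), payload 010111.
Byte 3: 0x95 = 10010101 (10xxxxxx ✓), payload 010101.
Concatenate: 0010010111010101 = 0x25D5 (16 bits → U+25D5).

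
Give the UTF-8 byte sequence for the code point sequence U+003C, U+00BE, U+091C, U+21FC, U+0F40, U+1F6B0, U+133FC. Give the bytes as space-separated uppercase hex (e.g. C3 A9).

3C C2 BE E0 A4 9C E2 87 BC E0 BD 80 F0 9F 9A B0 F0 93 8F BC

U+003C: 1-byte form → 3C.
U+00BE: 2-byte form → C2 BE.
U+091C: 3-byte form → E0 A4 9C.
U+21FC: 3-byte form → E2 87 BC.
U+0F40: 3-byte form → E0 BD 80.
U+1F6B0: 4-byte form → F0 9F 9A B0.
U+133FC: 4-byte form → F0 93 8F BC.
Concatenated (20 bytes): 3C C2 BE E0 A4 9C E2 87 BC E0 BD 80 F0 9F 9A B0 F0 93 8F BC.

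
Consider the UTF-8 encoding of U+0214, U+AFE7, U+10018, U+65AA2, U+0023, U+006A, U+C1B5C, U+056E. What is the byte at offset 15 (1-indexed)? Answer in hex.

0x6A

1-indexed offset 15 is 0-indexed offset 14.
U+0214 → 2-byte form C8 94 at offsets 0–1.
U+AFE7 → 3-byte form EA BF A7 at offsets 2–4.
U+10018 → 4-byte form F0 90 80 98 at offsets 5–8.
U+65AA2 → 4-byte form F1 A5 AA A2 at offsets 9–12.
U+0023 → 1-byte form 23 at offsets 13–13.
U+006A → 1-byte form 6A at offsets 14–14.
Offset 14 falls in char 6's range; it's byte 1 of 6A = 0x6A.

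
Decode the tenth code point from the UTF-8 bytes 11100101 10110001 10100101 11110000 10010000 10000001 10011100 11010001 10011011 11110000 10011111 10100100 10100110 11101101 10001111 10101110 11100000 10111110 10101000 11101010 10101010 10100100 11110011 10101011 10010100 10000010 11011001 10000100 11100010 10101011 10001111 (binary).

U+2ACF

Offset 0: leading byte 0xE5 = 11100101 → 3-byte char #1 = E5 B1 A5.
Offset 3: leading byte 0xF0 = 11110000 → 4-byte char #2 = F0 90 81 9C.
Offset 7: leading byte 0xD1 = 11010001 → 2-byte char #3 = D1 9B.
Offset 9: leading byte 0xF0 = 11110000 → 4-byte char #4 = F0 9F A4 A6.
Offset 13: leading byte 0xED = 11101101 → 3-byte char #5 = ED 8F AE.
Offset 16: leading byte 0xE0 = 11100000 → 3-byte char #6 = E0 BE A8.
Offset 19: leading byte 0xEA = 11101010 → 3-byte char #7 = EA AA A4.
Offset 22: leading byte 0xF3 = 11110011 → 4-byte char #8 = F3 AB 94 82.
Offset 26: leading byte 0xD9 = 11011001 → 2-byte char #9 = D9 84.
Offset 28: leading byte 0xE2 = 11100010 → 3-byte char #10 = E2 AB 8F.
Leading byte 0xE2 = 11100010 matches 1110xxxx → 3-byte sequence.
Byte 1: 0xE2 = 11100010, payload 0010 (4 bits).
Byte 2: 0xAB = 10101011 (10xxxxxx ✓), payload 101011.
Byte 3: 0x8F = 10001111 (10xxxxxx ✓), payload 001111.
Concatenate: 0010101011001111 = 0x2ACF (16 bits → U+2ACF).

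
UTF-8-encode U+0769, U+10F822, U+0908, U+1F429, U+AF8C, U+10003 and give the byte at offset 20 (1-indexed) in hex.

1-indexed offset 20 is 0-indexed offset 19.
U+0769 → 2-byte form DD A9 at offsets 0–1.
U+10F822 → 4-byte form F4 8F A0 A2 at offsets 2–5.
U+0908 → 3-byte form E0 A4 88 at offsets 6–8.
U+1F429 → 4-byte form F0 9F 90 A9 at offsets 9–12.
U+AF8C → 3-byte form EA BE 8C at offsets 13–15.
U+10003 → 4-byte form F0 90 80 83 at offsets 16–19.
Offset 19 falls in char 6's range; it's byte 4 of F0 90 80 83 = 0x83.

0x83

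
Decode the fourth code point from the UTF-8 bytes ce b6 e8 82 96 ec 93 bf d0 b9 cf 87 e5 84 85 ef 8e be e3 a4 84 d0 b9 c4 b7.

U+0439

Offset 0: leading byte 0xCE = 11001110 → 2-byte char #1 = CE B6.
Offset 2: leading byte 0xE8 = 11101000 → 3-byte char #2 = E8 82 96.
Offset 5: leading byte 0xEC = 11101100 → 3-byte char #3 = EC 93 BF.
Offset 8: leading byte 0xD0 = 11010000 → 2-byte char #4 = D0 B9.
Leading byte 0xD0 = 11010000 matches 110xxxxx → 2-byte sequence.
Byte 1: 0xD0 = 11010000, payload 10000 (5 bits).
Byte 2: 0xB9 = 10111001 (10xxxxxx ✓), payload 111001.
Concatenate: 10000111001 = 0x439 (11 bits → U+0439).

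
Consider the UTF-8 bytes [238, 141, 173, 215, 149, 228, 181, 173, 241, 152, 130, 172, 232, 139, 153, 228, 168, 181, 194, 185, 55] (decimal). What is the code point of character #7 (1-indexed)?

Offset 0: leading byte 0xEE = 11101110 → 3-byte char #1 = EE 8D AD.
Offset 3: leading byte 0xD7 = 11010111 → 2-byte char #2 = D7 95.
Offset 5: leading byte 0xE4 = 11100100 → 3-byte char #3 = E4 B5 AD.
Offset 8: leading byte 0xF1 = 11110001 → 4-byte char #4 = F1 98 82 AC.
Offset 12: leading byte 0xE8 = 11101000 → 3-byte char #5 = E8 8B 99.
Offset 15: leading byte 0xE4 = 11100100 → 3-byte char #6 = E4 A8 B5.
Offset 18: leading byte 0xC2 = 11000010 → 2-byte char #7 = C2 B9.
Leading byte 0xC2 = 11000010 matches 110xxxxx → 2-byte sequence.
Byte 1: 0xC2 = 11000010, payload 00010 (5 bits).
Byte 2: 0xB9 = 10111001 (10xxxxxx ✓), payload 111001.
Concatenate: 00010111001 = 0xB9 (11 bits → U+00B9).

U+00B9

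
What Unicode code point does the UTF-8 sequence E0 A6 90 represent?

Leading byte 0xE0 = 11100000 matches 1110xxxx → 3-byte sequence.
Byte 1: 0xE0 = 11100000, payload 0000 (4 bits).
Byte 2: 0xA6 = 10100110 (10xxxxxx ✓), payload 100110.
Byte 3: 0x90 = 10010000 (10xxxxxx ✓), payload 010000.
Concatenate: 0000100110010000 = 0x990 (16 bits → U+0990).

U+0990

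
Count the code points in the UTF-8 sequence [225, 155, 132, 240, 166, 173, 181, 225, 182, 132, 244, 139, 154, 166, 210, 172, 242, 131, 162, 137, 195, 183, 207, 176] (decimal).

Byte at offset 0: 0xE1 = 11100001 → 3-byte char (#1). Advance 3.
Byte at offset 3: 0xF0 = 11110000 → 4-byte char (#2). Advance 4.
Byte at offset 7: 0xE1 = 11100001 → 3-byte char (#3). Advance 3.
Byte at offset 10: 0xF4 = 11110100 → 4-byte char (#4). Advance 4.
Byte at offset 14: 0xD2 = 11010010 → 2-byte char (#5). Advance 2.
Byte at offset 16: 0xF2 = 11110010 → 4-byte char (#6). Advance 4.
Byte at offset 20: 0xC3 = 11000011 → 2-byte char (#7). Advance 2.
Byte at offset 22: 0xCF = 11001111 → 2-byte char (#8). Advance 2.
Reached end at offset 24 after 8 code points.

8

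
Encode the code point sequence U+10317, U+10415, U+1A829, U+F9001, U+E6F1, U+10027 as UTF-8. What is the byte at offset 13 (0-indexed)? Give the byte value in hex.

0xB9

U+10317 → 4-byte form F0 90 8C 97 at offsets 0–3.
U+10415 → 4-byte form F0 90 90 95 at offsets 4–7.
U+1A829 → 4-byte form F0 9A A0 A9 at offsets 8–11.
U+F9001 → 4-byte form F3 B9 80 81 at offsets 12–15.
Offset 13 falls in char 4's range; it's byte 2 of F3 B9 80 81 = 0xB9.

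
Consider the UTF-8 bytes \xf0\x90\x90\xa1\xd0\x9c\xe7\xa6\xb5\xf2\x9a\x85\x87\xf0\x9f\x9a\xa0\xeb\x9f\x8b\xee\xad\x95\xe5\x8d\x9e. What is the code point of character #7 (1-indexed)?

Offset 0: leading byte 0xF0 = 11110000 → 4-byte char #1 = F0 90 90 A1.
Offset 4: leading byte 0xD0 = 11010000 → 2-byte char #2 = D0 9C.
Offset 6: leading byte 0xE7 = 11100111 → 3-byte char #3 = E7 A6 B5.
Offset 9: leading byte 0xF2 = 11110010 → 4-byte char #4 = F2 9A 85 87.
Offset 13: leading byte 0xF0 = 11110000 → 4-byte char #5 = F0 9F 9A A0.
Offset 17: leading byte 0xEB = 11101011 → 3-byte char #6 = EB 9F 8B.
Offset 20: leading byte 0xEE = 11101110 → 3-byte char #7 = EE AD 95.
Leading byte 0xEE = 11101110 matches 1110xxxx → 3-byte sequence.
Byte 1: 0xEE = 11101110, payload 1110 (4 bits).
Byte 2: 0xAD = 10101101 (10xxxxxx ✓), payload 101101.
Byte 3: 0x95 = 10010101 (10xxxxxx ✓), payload 010101.
Concatenate: 1110101101010101 = 0xEB55 (16 bits → U+EB55).

U+EB55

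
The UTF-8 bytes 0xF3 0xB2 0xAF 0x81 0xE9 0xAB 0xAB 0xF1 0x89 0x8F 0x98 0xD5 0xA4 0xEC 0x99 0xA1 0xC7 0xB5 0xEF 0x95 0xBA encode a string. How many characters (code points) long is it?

7

Byte at offset 0: 0xF3 = 11110011 → 4-byte char (#1). Advance 4.
Byte at offset 4: 0xE9 = 11101001 → 3-byte char (#2). Advance 3.
Byte at offset 7: 0xF1 = 11110001 → 4-byte char (#3). Advance 4.
Byte at offset 11: 0xD5 = 11010101 → 2-byte char (#4). Advance 2.
Byte at offset 13: 0xEC = 11101100 → 3-byte char (#5). Advance 3.
Byte at offset 16: 0xC7 = 11000111 → 2-byte char (#6). Advance 2.
Byte at offset 18: 0xEF = 11101111 → 3-byte char (#7). Advance 3.
Reached end at offset 21 after 7 code points.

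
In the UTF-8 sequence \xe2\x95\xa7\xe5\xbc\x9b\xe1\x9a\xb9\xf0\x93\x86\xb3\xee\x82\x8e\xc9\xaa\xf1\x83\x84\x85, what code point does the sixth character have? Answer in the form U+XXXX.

U+026A

Offset 0: leading byte 0xE2 = 11100010 → 3-byte char #1 = E2 95 A7.
Offset 3: leading byte 0xE5 = 11100101 → 3-byte char #2 = E5 BC 9B.
Offset 6: leading byte 0xE1 = 11100001 → 3-byte char #3 = E1 9A B9.
Offset 9: leading byte 0xF0 = 11110000 → 4-byte char #4 = F0 93 86 B3.
Offset 13: leading byte 0xEE = 11101110 → 3-byte char #5 = EE 82 8E.
Offset 16: leading byte 0xC9 = 11001001 → 2-byte char #6 = C9 AA.
Leading byte 0xC9 = 11001001 matches 110xxxxx → 2-byte sequence.
Byte 1: 0xC9 = 11001001, payload 01001 (5 bits).
Byte 2: 0xAA = 10101010 (10xxxxxx ✓), payload 101010.
Concatenate: 01001101010 = 0x26A (11 bits → U+026A).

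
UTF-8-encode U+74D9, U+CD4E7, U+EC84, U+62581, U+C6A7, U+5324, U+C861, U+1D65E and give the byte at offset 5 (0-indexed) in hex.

U+74D9 → 3-byte form E7 93 99 at offsets 0–2.
U+CD4E7 → 4-byte form F3 8D 93 A7 at offsets 3–6.
Offset 5 falls in char 2's range; it's byte 3 of F3 8D 93 A7 = 0x93.

0x93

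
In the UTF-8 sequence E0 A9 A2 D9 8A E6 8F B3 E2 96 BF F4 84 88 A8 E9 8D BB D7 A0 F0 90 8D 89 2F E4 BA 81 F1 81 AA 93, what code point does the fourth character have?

U+25BF

Offset 0: leading byte 0xE0 = 11100000 → 3-byte char #1 = E0 A9 A2.
Offset 3: leading byte 0xD9 = 11011001 → 2-byte char #2 = D9 8A.
Offset 5: leading byte 0xE6 = 11100110 → 3-byte char #3 = E6 8F B3.
Offset 8: leading byte 0xE2 = 11100010 → 3-byte char #4 = E2 96 BF.
Leading byte 0xE2 = 11100010 matches 1110xxxx → 3-byte sequence.
Byte 1: 0xE2 = 11100010, payload 0010 (4 bits).
Byte 2: 0x96 = 10010110 (10xxxxxx ✓), payload 010110.
Byte 3: 0xBF = 10111111 (10xxxxxx ✓), payload 111111.
Concatenate: 0010010110111111 = 0x25BF (16 bits → U+25BF).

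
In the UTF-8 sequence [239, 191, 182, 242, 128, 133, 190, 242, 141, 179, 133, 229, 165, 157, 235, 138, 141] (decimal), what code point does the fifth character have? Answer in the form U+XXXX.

Offset 0: leading byte 0xEF = 11101111 → 3-byte char #1 = EF BF B6.
Offset 3: leading byte 0xF2 = 11110010 → 4-byte char #2 = F2 80 85 BE.
Offset 7: leading byte 0xF2 = 11110010 → 4-byte char #3 = F2 8D B3 85.
Offset 11: leading byte 0xE5 = 11100101 → 3-byte char #4 = E5 A5 9D.
Offset 14: leading byte 0xEB = 11101011 → 3-byte char #5 = EB 8A 8D.
Leading byte 0xEB = 11101011 matches 1110xxxx → 3-byte sequence.
Byte 1: 0xEB = 11101011, payload 1011 (4 bits).
Byte 2: 0x8A = 10001010 (10xxxxxx ✓), payload 001010.
Byte 3: 0x8D = 10001101 (10xxxxxx ✓), payload 001101.
Concatenate: 1011001010001101 = 0xB28D (16 bits → U+B28D).

U+B28D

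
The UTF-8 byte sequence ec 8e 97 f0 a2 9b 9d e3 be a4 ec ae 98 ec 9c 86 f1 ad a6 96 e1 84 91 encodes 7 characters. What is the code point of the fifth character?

Offset 0: leading byte 0xEC = 11101100 → 3-byte char #1 = EC 8E 97.
Offset 3: leading byte 0xF0 = 11110000 → 4-byte char #2 = F0 A2 9B 9D.
Offset 7: leading byte 0xE3 = 11100011 → 3-byte char #3 = E3 BE A4.
Offset 10: leading byte 0xEC = 11101100 → 3-byte char #4 = EC AE 98.
Offset 13: leading byte 0xEC = 11101100 → 3-byte char #5 = EC 9C 86.
Leading byte 0xEC = 11101100 matches 1110xxxx → 3-byte sequence.
Byte 1: 0xEC = 11101100, payload 1100 (4 bits).
Byte 2: 0x9C = 10011100 (10xxxxxx ✓), payload 011100.
Byte 3: 0x86 = 10000110 (10xxxxxx ✓), payload 000110.
Concatenate: 1100011100000110 = 0xC706 (16 bits → U+C706).

U+C706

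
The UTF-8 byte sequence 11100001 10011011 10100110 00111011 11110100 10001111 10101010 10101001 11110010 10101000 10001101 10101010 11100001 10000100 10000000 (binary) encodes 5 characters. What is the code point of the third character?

Offset 0: leading byte 0xE1 = 11100001 → 3-byte char #1 = E1 9B A6.
Offset 3: leading byte 0x3B = 00111011 → 1-byte char #2 = 3B.
Offset 4: leading byte 0xF4 = 11110100 → 4-byte char #3 = F4 8F AA A9.
Leading byte 0xF4 = 11110100 matches 11110xxx → 4-byte sequence.
Byte 1: 0xF4 = 11110100, payload 100 (3 bits).
Byte 2: 0x8F = 10001111 (10xxxxxx ✓), payload 001111.
Byte 3: 0xAA = 10101010 (10xxxxxx ✓), payload 101010.
Byte 4: 0xA9 = 10101001 (10xxxxxx ✓), payload 101001.
Concatenate: 100001111101010101001 = 0x10FAA9 (21 bits → U+10FAA9).

U+10FAA9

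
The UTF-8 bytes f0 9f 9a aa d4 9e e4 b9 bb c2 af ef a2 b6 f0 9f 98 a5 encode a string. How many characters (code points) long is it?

6

Byte at offset 0: 0xF0 = 11110000 → 4-byte char (#1). Advance 4.
Byte at offset 4: 0xD4 = 11010100 → 2-byte char (#2). Advance 2.
Byte at offset 6: 0xE4 = 11100100 → 3-byte char (#3). Advance 3.
Byte at offset 9: 0xC2 = 11000010 → 2-byte char (#4). Advance 2.
Byte at offset 11: 0xEF = 11101111 → 3-byte char (#5). Advance 3.
Byte at offset 14: 0xF0 = 11110000 → 4-byte char (#6). Advance 4.
Reached end at offset 18 after 6 code points.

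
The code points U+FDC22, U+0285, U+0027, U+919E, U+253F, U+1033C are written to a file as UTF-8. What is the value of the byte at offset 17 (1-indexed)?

1-indexed offset 17 is 0-indexed offset 16.
U+FDC22 → 4-byte form F3 BD B0 A2 at offsets 0–3.
U+0285 → 2-byte form CA 85 at offsets 4–5.
U+0027 → 1-byte form 27 at offsets 6–6.
U+919E → 3-byte form E9 86 9E at offsets 7–9.
U+253F → 3-byte form E2 94 BF at offsets 10–12.
U+1033C → 4-byte form F0 90 8C BC at offsets 13–16.
Offset 16 falls in char 6's range; it's byte 4 of F0 90 8C BC = 0xBC.

0xBC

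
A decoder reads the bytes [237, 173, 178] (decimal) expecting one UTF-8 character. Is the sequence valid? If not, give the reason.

Structurally a 3-byte sequence; payload = 0xDB72.
But 0xDB72 is in U+D800–U+DFFF, the surrogate range. Surrogates are not Unicode scalar values and are forbidden in UTF-8.

invalid (encodes a surrogate (U+D800–U+DFFF))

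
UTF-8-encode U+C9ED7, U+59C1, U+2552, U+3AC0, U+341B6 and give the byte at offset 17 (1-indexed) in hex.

0xB6

1-indexed offset 17 is 0-indexed offset 16.
U+C9ED7 → 4-byte form F3 89 BB 97 at offsets 0–3.
U+59C1 → 3-byte form E5 A7 81 at offsets 4–6.
U+2552 → 3-byte form E2 95 92 at offsets 7–9.
U+3AC0 → 3-byte form E3 AB 80 at offsets 10–12.
U+341B6 → 4-byte form F0 B4 86 B6 at offsets 13–16.
Offset 16 falls in char 5's range; it's byte 4 of F0 B4 86 B6 = 0xB6.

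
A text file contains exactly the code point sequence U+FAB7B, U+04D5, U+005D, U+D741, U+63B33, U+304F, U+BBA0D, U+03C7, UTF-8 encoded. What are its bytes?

U+FAB7B: 4-byte form → F3 BA AD BB.
U+04D5: 2-byte form → D3 95.
U+005D: 1-byte form → 5D.
U+D741: 3-byte form → ED 9D 81.
U+63B33: 4-byte form → F1 A3 AC B3.
U+304F: 3-byte form → E3 81 8F.
U+BBA0D: 4-byte form → F2 BB A8 8D.
U+03C7: 2-byte form → CF 87.
Concatenated (23 bytes): F3 BA AD BB D3 95 5D ED 9D 81 F1 A3 AC B3 E3 81 8F F2 BB A8 8D CF 87.

F3 BA AD BB D3 95 5D ED 9D 81 F1 A3 AC B3 E3 81 8F F2 BB A8 8D CF 87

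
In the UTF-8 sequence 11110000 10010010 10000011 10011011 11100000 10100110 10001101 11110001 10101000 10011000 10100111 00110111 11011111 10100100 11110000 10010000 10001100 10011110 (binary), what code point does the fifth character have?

Offset 0: leading byte 0xF0 = 11110000 → 4-byte char #1 = F0 92 83 9B.
Offset 4: leading byte 0xE0 = 11100000 → 3-byte char #2 = E0 A6 8D.
Offset 7: leading byte 0xF1 = 11110001 → 4-byte char #3 = F1 A8 98 A7.
Offset 11: leading byte 0x37 = 00110111 → 1-byte char #4 = 37.
Offset 12: leading byte 0xDF = 11011111 → 2-byte char #5 = DF A4.
Leading byte 0xDF = 11011111 matches 110xxxxx → 2-byte sequence.
Byte 1: 0xDF = 11011111, payload 11111 (5 bits).
Byte 2: 0xA4 = 10100100 (10xxxxxx ✓), payload 100100.
Concatenate: 11111100100 = 0x7E4 (11 bits → U+07E4).

U+07E4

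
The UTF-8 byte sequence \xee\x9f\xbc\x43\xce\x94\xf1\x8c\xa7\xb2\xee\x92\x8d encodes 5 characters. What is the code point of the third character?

U+0394

Offset 0: leading byte 0xEE = 11101110 → 3-byte char #1 = EE 9F BC.
Offset 3: leading byte 0x43 = 01000011 → 1-byte char #2 = 43.
Offset 4: leading byte 0xCE = 11001110 → 2-byte char #3 = CE 94.
Leading byte 0xCE = 11001110 matches 110xxxxx → 2-byte sequence.
Byte 1: 0xCE = 11001110, payload 01110 (5 bits).
Byte 2: 0x94 = 10010100 (10xxxxxx ✓), payload 010100.
Concatenate: 01110010100 = 0x394 (11 bits → U+0394).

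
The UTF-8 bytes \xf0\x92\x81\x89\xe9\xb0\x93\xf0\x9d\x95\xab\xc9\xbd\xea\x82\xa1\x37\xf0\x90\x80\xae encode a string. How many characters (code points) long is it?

Byte at offset 0: 0xF0 = 11110000 → 4-byte char (#1). Advance 4.
Byte at offset 4: 0xE9 = 11101001 → 3-byte char (#2). Advance 3.
Byte at offset 7: 0xF0 = 11110000 → 4-byte char (#3). Advance 4.
Byte at offset 11: 0xC9 = 11001001 → 2-byte char (#4). Advance 2.
Byte at offset 13: 0xEA = 11101010 → 3-byte char (#5). Advance 3.
Byte at offset 16: 0x37 = 00110111 → 1-byte char (#6). Advance 1.
Byte at offset 17: 0xF0 = 11110000 → 4-byte char (#7). Advance 4.
Reached end at offset 21 after 7 code points.

7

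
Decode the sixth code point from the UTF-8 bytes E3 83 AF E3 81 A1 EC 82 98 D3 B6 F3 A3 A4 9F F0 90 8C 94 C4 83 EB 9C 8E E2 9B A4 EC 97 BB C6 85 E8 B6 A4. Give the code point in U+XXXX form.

Offset 0: leading byte 0xE3 = 11100011 → 3-byte char #1 = E3 83 AF.
Offset 3: leading byte 0xE3 = 11100011 → 3-byte char #2 = E3 81 A1.
Offset 6: leading byte 0xEC = 11101100 → 3-byte char #3 = EC 82 98.
Offset 9: leading byte 0xD3 = 11010011 → 2-byte char #4 = D3 B6.
Offset 11: leading byte 0xF3 = 11110011 → 4-byte char #5 = F3 A3 A4 9F.
Offset 15: leading byte 0xF0 = 11110000 → 4-byte char #6 = F0 90 8C 94.
Leading byte 0xF0 = 11110000 matches 11110xxx → 4-byte sequence.
Byte 1: 0xF0 = 11110000, payload 000 (3 bits).
Byte 2: 0x90 = 10010000 (10xxxxxx ✓), payload 010000.
Byte 3: 0x8C = 10001100 (10xxxxxx ✓), payload 001100.
Byte 4: 0x94 = 10010100 (10xxxxxx ✓), payload 010100.
Concatenate: 000010000001100010100 = 0x10314 (21 bits → U+10314).

U+10314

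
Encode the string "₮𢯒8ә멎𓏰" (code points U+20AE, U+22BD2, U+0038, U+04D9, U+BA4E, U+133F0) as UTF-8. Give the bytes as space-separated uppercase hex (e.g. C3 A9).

U+20AE: 3-byte form → E2 82 AE.
U+22BD2: 4-byte form → F0 A2 AF 92.
U+0038: 1-byte form → 38.
U+04D9: 2-byte form → D3 99.
U+BA4E: 3-byte form → EB A9 8E.
U+133F0: 4-byte form → F0 93 8F B0.
Concatenated (17 bytes): E2 82 AE F0 A2 AF 92 38 D3 99 EB A9 8E F0 93 8F B0.

E2 82 AE F0 A2 AF 92 38 D3 99 EB A9 8E F0 93 8F B0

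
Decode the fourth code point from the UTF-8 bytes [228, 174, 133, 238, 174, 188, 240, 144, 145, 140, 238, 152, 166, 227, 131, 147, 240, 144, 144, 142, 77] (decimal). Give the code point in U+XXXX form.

Offset 0: leading byte 0xE4 = 11100100 → 3-byte char #1 = E4 AE 85.
Offset 3: leading byte 0xEE = 11101110 → 3-byte char #2 = EE AE BC.
Offset 6: leading byte 0xF0 = 11110000 → 4-byte char #3 = F0 90 91 8C.
Offset 10: leading byte 0xEE = 11101110 → 3-byte char #4 = EE 98 A6.
Leading byte 0xEE = 11101110 matches 1110xxxx → 3-byte sequence.
Byte 1: 0xEE = 11101110, payload 1110 (4 bits).
Byte 2: 0x98 = 10011000 (10xxxxxx ✓), payload 011000.
Byte 3: 0xA6 = 10100110 (10xxxxxx ✓), payload 100110.
Concatenate: 1110011000100110 = 0xE626 (16 bits → U+E626).

U+E626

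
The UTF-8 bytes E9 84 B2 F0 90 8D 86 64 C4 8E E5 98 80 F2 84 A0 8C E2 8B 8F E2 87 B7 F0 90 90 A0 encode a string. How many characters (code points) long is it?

9

Byte at offset 0: 0xE9 = 11101001 → 3-byte char (#1). Advance 3.
Byte at offset 3: 0xF0 = 11110000 → 4-byte char (#2). Advance 4.
Byte at offset 7: 0x64 = 01100100 → 1-byte char (#3). Advance 1.
Byte at offset 8: 0xC4 = 11000100 → 2-byte char (#4). Advance 2.
Byte at offset 10: 0xE5 = 11100101 → 3-byte char (#5). Advance 3.
Byte at offset 13: 0xF2 = 11110010 → 4-byte char (#6). Advance 4.
Byte at offset 17: 0xE2 = 11100010 → 3-byte char (#7). Advance 3.
Byte at offset 20: 0xE2 = 11100010 → 3-byte char (#8). Advance 3.
Byte at offset 23: 0xF0 = 11110000 → 4-byte char (#9). Advance 4.
Reached end at offset 27 after 9 code points.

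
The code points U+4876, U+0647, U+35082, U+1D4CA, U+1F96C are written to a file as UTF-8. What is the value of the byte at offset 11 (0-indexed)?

U+4876 → 3-byte form E4 A1 B6 at offsets 0–2.
U+0647 → 2-byte form D9 87 at offsets 3–4.
U+35082 → 4-byte form F0 B5 82 82 at offsets 5–8.
U+1D4CA → 4-byte form F0 9D 93 8A at offsets 9–12.
Offset 11 falls in char 4's range; it's byte 3 of F0 9D 93 8A = 0x93.

0x93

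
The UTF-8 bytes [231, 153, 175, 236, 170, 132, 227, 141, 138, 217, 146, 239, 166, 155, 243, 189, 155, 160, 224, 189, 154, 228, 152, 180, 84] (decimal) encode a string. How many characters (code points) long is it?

9

Byte at offset 0: 0xE7 = 11100111 → 3-byte char (#1). Advance 3.
Byte at offset 3: 0xEC = 11101100 → 3-byte char (#2). Advance 3.
Byte at offset 6: 0xE3 = 11100011 → 3-byte char (#3). Advance 3.
Byte at offset 9: 0xD9 = 11011001 → 2-byte char (#4). Advance 2.
Byte at offset 11: 0xEF = 11101111 → 3-byte char (#5). Advance 3.
Byte at offset 14: 0xF3 = 11110011 → 4-byte char (#6). Advance 4.
Byte at offset 18: 0xE0 = 11100000 → 3-byte char (#7). Advance 3.
Byte at offset 21: 0xE4 = 11100100 → 3-byte char (#8). Advance 3.
Byte at offset 24: 0x54 = 01010100 → 1-byte char (#9). Advance 1.
Reached end at offset 25 after 9 code points.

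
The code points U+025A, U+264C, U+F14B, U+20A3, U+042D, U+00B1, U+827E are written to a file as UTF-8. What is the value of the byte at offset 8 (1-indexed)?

1-indexed offset 8 is 0-indexed offset 7.
U+025A → 2-byte form C9 9A at offsets 0–1.
U+264C → 3-byte form E2 99 8C at offsets 2–4.
U+F14B → 3-byte form EF 85 8B at offsets 5–7.
Offset 7 falls in char 3's range; it's byte 3 of EF 85 8B = 0x8B.

0x8B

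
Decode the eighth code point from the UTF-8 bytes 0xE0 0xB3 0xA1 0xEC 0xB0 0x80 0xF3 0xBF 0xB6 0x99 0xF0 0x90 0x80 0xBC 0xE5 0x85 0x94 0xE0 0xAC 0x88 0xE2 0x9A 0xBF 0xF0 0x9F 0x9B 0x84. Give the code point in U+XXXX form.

U+1F6C4

Offset 0: leading byte 0xE0 = 11100000 → 3-byte char #1 = E0 B3 A1.
Offset 3: leading byte 0xEC = 11101100 → 3-byte char #2 = EC B0 80.
Offset 6: leading byte 0xF3 = 11110011 → 4-byte char #3 = F3 BF B6 99.
Offset 10: leading byte 0xF0 = 11110000 → 4-byte char #4 = F0 90 80 BC.
Offset 14: leading byte 0xE5 = 11100101 → 3-byte char #5 = E5 85 94.
Offset 17: leading byte 0xE0 = 11100000 → 3-byte char #6 = E0 AC 88.
Offset 20: leading byte 0xE2 = 11100010 → 3-byte char #7 = E2 9A BF.
Offset 23: leading byte 0xF0 = 11110000 → 4-byte char #8 = F0 9F 9B 84.
Leading byte 0xF0 = 11110000 matches 11110xxx → 4-byte sequence.
Byte 1: 0xF0 = 11110000, payload 000 (3 bits).
Byte 2: 0x9F = 10011111 (10xxxxxx ✓), payload 011111.
Byte 3: 0x9B = 10011011 (10xxxxxx ✓), payload 011011.
Byte 4: 0x84 = 10000100 (10xxxxxx ✓), payload 000100.
Concatenate: 000011111011011000100 = 0x1F6C4 (21 bits → U+1F6C4).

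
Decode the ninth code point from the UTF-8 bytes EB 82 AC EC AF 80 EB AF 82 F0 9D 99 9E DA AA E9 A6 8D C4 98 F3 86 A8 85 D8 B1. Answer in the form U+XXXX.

U+0631

Offset 0: leading byte 0xEB = 11101011 → 3-byte char #1 = EB 82 AC.
Offset 3: leading byte 0xEC = 11101100 → 3-byte char #2 = EC AF 80.
Offset 6: leading byte 0xEB = 11101011 → 3-byte char #3 = EB AF 82.
Offset 9: leading byte 0xF0 = 11110000 → 4-byte char #4 = F0 9D 99 9E.
Offset 13: leading byte 0xDA = 11011010 → 2-byte char #5 = DA AA.
Offset 15: leading byte 0xE9 = 11101001 → 3-byte char #6 = E9 A6 8D.
Offset 18: leading byte 0xC4 = 11000100 → 2-byte char #7 = C4 98.
Offset 20: leading byte 0xF3 = 11110011 → 4-byte char #8 = F3 86 A8 85.
Offset 24: leading byte 0xD8 = 11011000 → 2-byte char #9 = D8 B1.
Leading byte 0xD8 = 11011000 matches 110xxxxx → 2-byte sequence.
Byte 1: 0xD8 = 11011000, payload 11000 (5 bits).
Byte 2: 0xB1 = 10110001 (10xxxxxx ✓), payload 110001.
Concatenate: 11000110001 = 0x631 (11 bits → U+0631).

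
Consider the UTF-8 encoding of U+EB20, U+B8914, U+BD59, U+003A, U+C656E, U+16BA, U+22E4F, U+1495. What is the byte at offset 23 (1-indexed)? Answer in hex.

1-indexed offset 23 is 0-indexed offset 22.
U+EB20 → 3-byte form EE AC A0 at offsets 0–2.
U+B8914 → 4-byte form F2 B8 A4 94 at offsets 3–6.
U+BD59 → 3-byte form EB B5 99 at offsets 7–9.
U+003A → 1-byte form 3A at offsets 10–10.
U+C656E → 4-byte form F3 86 95 AE at offsets 11–14.
U+16BA → 3-byte form E1 9A BA at offsets 15–17.
U+22E4F → 4-byte form F0 A2 B9 8F at offsets 18–21.
U+1495 → 3-byte form E1 92 95 at offsets 22–24.
Offset 22 falls in char 8's range; it's byte 1 of E1 92 95 = 0xE1.

0xE1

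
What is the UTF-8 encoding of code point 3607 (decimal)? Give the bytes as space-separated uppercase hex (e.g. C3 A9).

E0 B8 97

U+0E17 = 0xE17 = 3607 decimal. In range U+0800–U+FFFF → 3-byte form: 1110xxxx 10xxxxxx 10xxxxxx.
Binary (16 bits): 0000111000010111.
Split 4+6+6: 0000 | 111000 | 010111.
Byte 1: 11100000 = 0xE0.
Byte 2: 10111000 = 0xB8.
Byte 3: 10010111 = 0x97.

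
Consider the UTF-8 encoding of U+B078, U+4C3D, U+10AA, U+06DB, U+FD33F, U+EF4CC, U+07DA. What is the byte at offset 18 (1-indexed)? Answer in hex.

1-indexed offset 18 is 0-indexed offset 17.
U+B078 → 3-byte form EB 81 B8 at offsets 0–2.
U+4C3D → 3-byte form E4 B0 BD at offsets 3–5.
U+10AA → 3-byte form E1 82 AA at offsets 6–8.
U+06DB → 2-byte form DB 9B at offsets 9–10.
U+FD33F → 4-byte form F3 BD 8C BF at offsets 11–14.
U+EF4CC → 4-byte form F3 AF 93 8C at offsets 15–18.
Offset 17 falls in char 6's range; it's byte 3 of F3 AF 93 8C = 0x93.

0x93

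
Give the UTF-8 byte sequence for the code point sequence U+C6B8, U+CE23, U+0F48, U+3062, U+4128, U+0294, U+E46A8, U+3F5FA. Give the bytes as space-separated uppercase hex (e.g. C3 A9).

U+C6B8: 3-byte form → EC 9A B8.
U+CE23: 3-byte form → EC B8 A3.
U+0F48: 3-byte form → E0 BD 88.
U+3062: 3-byte form → E3 81 A2.
U+4128: 3-byte form → E4 84 A8.
U+0294: 2-byte form → CA 94.
U+E46A8: 4-byte form → F3 A4 9A A8.
U+3F5FA: 4-byte form → F0 BF 97 BA.
Concatenated (25 bytes): EC 9A B8 EC B8 A3 E0 BD 88 E3 81 A2 E4 84 A8 CA 94 F3 A4 9A A8 F0 BF 97 BA.

EC 9A B8 EC B8 A3 E0 BD 88 E3 81 A2 E4 84 A8 CA 94 F3 A4 9A A8 F0 BF 97 BA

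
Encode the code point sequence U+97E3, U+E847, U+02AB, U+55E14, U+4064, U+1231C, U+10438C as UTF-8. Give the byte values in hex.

U+97E3: 3-byte form → E9 9F A3.
U+E847: 3-byte form → EE A1 87.
U+02AB: 2-byte form → CA AB.
U+55E14: 4-byte form → F1 95 B8 94.
U+4064: 3-byte form → E4 81 A4.
U+1231C: 4-byte form → F0 92 8C 9C.
U+10438C: 4-byte form → F4 84 8E 8C.
Concatenated (23 bytes): E9 9F A3 EE A1 87 CA AB F1 95 B8 94 E4 81 A4 F0 92 8C 9C F4 84 8E 8C.

E9 9F A3 EE A1 87 CA AB F1 95 B8 94 E4 81 A4 F0 92 8C 9C F4 84 8E 8C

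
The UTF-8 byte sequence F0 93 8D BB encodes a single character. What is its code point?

Leading byte 0xF0 = 11110000 matches 11110xxx → 4-byte sequence.
Byte 1: 0xF0 = 11110000, payload 000 (3 bits).
Byte 2: 0x93 = 10010011 (10xxxxxx ✓), payload 010011.
Byte 3: 0x8D = 10001101 (10xxxxxx ✓), payload 001101.
Byte 4: 0xBB = 10111011 (10xxxxxx ✓), payload 111011.
Concatenate: 000010011001101111011 = 0x1337B (21 bits → U+1337B).

U+1337B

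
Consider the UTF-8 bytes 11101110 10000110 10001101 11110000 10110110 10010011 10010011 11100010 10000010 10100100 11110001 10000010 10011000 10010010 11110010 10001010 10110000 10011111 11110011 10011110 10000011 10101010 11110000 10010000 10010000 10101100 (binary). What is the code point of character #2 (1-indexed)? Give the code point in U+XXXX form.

Offset 0: leading byte 0xEE = 11101110 → 3-byte char #1 = EE 86 8D.
Offset 3: leading byte 0xF0 = 11110000 → 4-byte char #2 = F0 B6 93 93.
Leading byte 0xF0 = 11110000 matches 11110xxx → 4-byte sequence.
Byte 1: 0xF0 = 11110000, payload 000 (3 bits).
Byte 2: 0xB6 = 10110110 (10xxxxxx ✓), payload 110110.
Byte 3: 0x93 = 10010011 (10xxxxxx ✓), payload 010011.
Byte 4: 0x93 = 10010011 (10xxxxxx ✓), payload 010011.
Concatenate: 000110110010011010011 = 0x364D3 (21 bits → U+364D3).

U+364D3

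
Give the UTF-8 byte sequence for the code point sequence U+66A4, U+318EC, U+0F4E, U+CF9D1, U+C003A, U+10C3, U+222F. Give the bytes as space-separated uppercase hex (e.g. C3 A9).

E6 9A A4 F0 B1 A3 AC E0 BD 8E F3 8F A7 91 F3 80 80 BA E1 83 83 E2 88 AF

U+66A4: 3-byte form → E6 9A A4.
U+318EC: 4-byte form → F0 B1 A3 AC.
U+0F4E: 3-byte form → E0 BD 8E.
U+CF9D1: 4-byte form → F3 8F A7 91.
U+C003A: 4-byte form → F3 80 80 BA.
U+10C3: 3-byte form → E1 83 83.
U+222F: 3-byte form → E2 88 AF.
Concatenated (24 bytes): E6 9A A4 F0 B1 A3 AC E0 BD 8E F3 8F A7 91 F3 80 80 BA E1 83 83 E2 88 AF.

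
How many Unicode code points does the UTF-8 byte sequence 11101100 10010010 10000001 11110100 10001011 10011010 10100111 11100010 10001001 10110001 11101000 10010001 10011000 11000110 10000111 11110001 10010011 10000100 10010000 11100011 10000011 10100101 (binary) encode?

Byte at offset 0: 0xEC = 11101100 → 3-byte char (#1). Advance 3.
Byte at offset 3: 0xF4 = 11110100 → 4-byte char (#2). Advance 4.
Byte at offset 7: 0xE2 = 11100010 → 3-byte char (#3). Advance 3.
Byte at offset 10: 0xE8 = 11101000 → 3-byte char (#4). Advance 3.
Byte at offset 13: 0xC6 = 11000110 → 2-byte char (#5). Advance 2.
Byte at offset 15: 0xF1 = 11110001 → 4-byte char (#6). Advance 4.
Byte at offset 19: 0xE3 = 11100011 → 3-byte char (#7). Advance 3.
Reached end at offset 22 after 7 code points.

7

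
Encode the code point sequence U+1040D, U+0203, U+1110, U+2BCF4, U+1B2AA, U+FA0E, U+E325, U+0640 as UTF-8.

F0 90 90 8D C8 83 E1 84 90 F0 AB B3 B4 F0 9B 8A AA EF A8 8E EE 8C A5 D9 80

U+1040D: 4-byte form → F0 90 90 8D.
U+0203: 2-byte form → C8 83.
U+1110: 3-byte form → E1 84 90.
U+2BCF4: 4-byte form → F0 AB B3 B4.
U+1B2AA: 4-byte form → F0 9B 8A AA.
U+FA0E: 3-byte form → EF A8 8E.
U+E325: 3-byte form → EE 8C A5.
U+0640: 2-byte form → D9 80.
Concatenated (25 bytes): F0 90 90 8D C8 83 E1 84 90 F0 AB B3 B4 F0 9B 8A AA EF A8 8E EE 8C A5 D9 80.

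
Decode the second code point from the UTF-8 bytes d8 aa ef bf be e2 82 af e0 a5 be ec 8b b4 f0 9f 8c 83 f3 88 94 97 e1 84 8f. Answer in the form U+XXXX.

U+FFFE

Offset 0: leading byte 0xD8 = 11011000 → 2-byte char #1 = D8 AA.
Offset 2: leading byte 0xEF = 11101111 → 3-byte char #2 = EF BF BE.
Leading byte 0xEF = 11101111 matches 1110xxxx → 3-byte sequence.
Byte 1: 0xEF = 11101111, payload 1111 (4 bits).
Byte 2: 0xBF = 10111111 (10xxxxxx ✓), payload 111111.
Byte 3: 0xBE = 10111110 (10xxxxxx ✓), payload 111110.
Concatenate: 1111111111111110 = 0xFFFE (16 bits → U+FFFE).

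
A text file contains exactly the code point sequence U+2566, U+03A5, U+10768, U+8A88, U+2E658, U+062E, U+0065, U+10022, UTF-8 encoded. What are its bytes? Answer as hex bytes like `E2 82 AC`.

U+2566: 3-byte form → E2 95 A6.
U+03A5: 2-byte form → CE A5.
U+10768: 4-byte form → F0 90 9D A8.
U+8A88: 3-byte form → E8 AA 88.
U+2E658: 4-byte form → F0 AE 99 98.
U+062E: 2-byte form → D8 AE.
U+0065: 1-byte form → 65.
U+10022: 4-byte form → F0 90 80 A2.
Concatenated (23 bytes): E2 95 A6 CE A5 F0 90 9D A8 E8 AA 88 F0 AE 99 98 D8 AE 65 F0 90 80 A2.

E2 95 A6 CE A5 F0 90 9D A8 E8 AA 88 F0 AE 99 98 D8 AE 65 F0 90 80 A2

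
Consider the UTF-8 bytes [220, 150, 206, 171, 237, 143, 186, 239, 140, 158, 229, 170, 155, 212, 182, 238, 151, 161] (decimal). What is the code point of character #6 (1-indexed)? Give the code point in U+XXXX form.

Offset 0: leading byte 0xDC = 11011100 → 2-byte char #1 = DC 96.
Offset 2: leading byte 0xCE = 11001110 → 2-byte char #2 = CE AB.
Offset 4: leading byte 0xED = 11101101 → 3-byte char #3 = ED 8F BA.
Offset 7: leading byte 0xEF = 11101111 → 3-byte char #4 = EF 8C 9E.
Offset 10: leading byte 0xE5 = 11100101 → 3-byte char #5 = E5 AA 9B.
Offset 13: leading byte 0xD4 = 11010100 → 2-byte char #6 = D4 B6.
Leading byte 0xD4 = 11010100 matches 110xxxxx → 2-byte sequence.
Byte 1: 0xD4 = 11010100, payload 10100 (5 bits).
Byte 2: 0xB6 = 10110110 (10xxxxxx ✓), payload 110110.
Concatenate: 10100110110 = 0x536 (11 bits → U+0536).

U+0536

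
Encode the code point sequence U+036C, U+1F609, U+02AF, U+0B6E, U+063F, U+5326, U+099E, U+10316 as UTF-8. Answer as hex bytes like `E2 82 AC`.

CD AC F0 9F 98 89 CA AF E0 AD AE D8 BF E5 8C A6 E0 A6 9E F0 90 8C 96

U+036C: 2-byte form → CD AC.
U+1F609: 4-byte form → F0 9F 98 89.
U+02AF: 2-byte form → CA AF.
U+0B6E: 3-byte form → E0 AD AE.
U+063F: 2-byte form → D8 BF.
U+5326: 3-byte form → E5 8C A6.
U+099E: 3-byte form → E0 A6 9E.
U+10316: 4-byte form → F0 90 8C 96.
Concatenated (23 bytes): CD AC F0 9F 98 89 CA AF E0 AD AE D8 BF E5 8C A6 E0 A6 9E F0 90 8C 96.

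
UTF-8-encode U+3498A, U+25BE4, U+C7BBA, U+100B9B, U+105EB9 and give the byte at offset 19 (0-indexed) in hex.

0xB9

U+3498A → 4-byte form F0 B4 A6 8A at offsets 0–3.
U+25BE4 → 4-byte form F0 A5 AF A4 at offsets 4–7.
U+C7BBA → 4-byte form F3 87 AE BA at offsets 8–11.
U+100B9B → 4-byte form F4 80 AE 9B at offsets 12–15.
U+105EB9 → 4-byte form F4 85 BA B9 at offsets 16–19.
Offset 19 falls in char 5's range; it's byte 4 of F4 85 BA B9 = 0xB9.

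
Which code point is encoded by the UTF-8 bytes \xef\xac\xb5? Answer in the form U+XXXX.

Leading byte 0xEF = 11101111 matches 1110xxxx → 3-byte sequence.
Byte 1: 0xEF = 11101111, payload 1111 (4 bits).
Byte 2: 0xAC = 10101100 (10xxxxxx ✓), payload 101100.
Byte 3: 0xB5 = 10110101 (10xxxxxx ✓), payload 110101.
Concatenate: 1111101100110101 = 0xFB35 (16 bits → U+FB35).

U+FB35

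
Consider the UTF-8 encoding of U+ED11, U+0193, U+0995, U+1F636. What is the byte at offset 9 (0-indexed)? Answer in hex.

0x9F

U+ED11 → 3-byte form EE B4 91 at offsets 0–2.
U+0193 → 2-byte form C6 93 at offsets 3–4.
U+0995 → 3-byte form E0 A6 95 at offsets 5–7.
U+1F636 → 4-byte form F0 9F 98 B6 at offsets 8–11.
Offset 9 falls in char 4's range; it's byte 2 of F0 9F 98 B6 = 0x9F.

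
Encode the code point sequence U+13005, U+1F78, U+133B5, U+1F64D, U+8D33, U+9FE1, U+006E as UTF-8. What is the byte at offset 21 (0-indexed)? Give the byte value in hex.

U+13005 → 4-byte form F0 93 80 85 at offsets 0–3.
U+1F78 → 3-byte form E1 BD B8 at offsets 4–6.
U+133B5 → 4-byte form F0 93 8E B5 at offsets 7–10.
U+1F64D → 4-byte form F0 9F 99 8D at offsets 11–14.
U+8D33 → 3-byte form E8 B4 B3 at offsets 15–17.
U+9FE1 → 3-byte form E9 BF A1 at offsets 18–20.
U+006E → 1-byte form 6E at offsets 21–21.
Offset 21 falls in char 7's range; it's byte 1 of 6E = 0x6E.

0x6E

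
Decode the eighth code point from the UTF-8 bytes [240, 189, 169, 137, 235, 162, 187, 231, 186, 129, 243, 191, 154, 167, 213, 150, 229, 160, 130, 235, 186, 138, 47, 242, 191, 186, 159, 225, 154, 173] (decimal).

U+002F

Offset 0: leading byte 0xF0 = 11110000 → 4-byte char #1 = F0 BD A9 89.
Offset 4: leading byte 0xEB = 11101011 → 3-byte char #2 = EB A2 BB.
Offset 7: leading byte 0xE7 = 11100111 → 3-byte char #3 = E7 BA 81.
Offset 10: leading byte 0xF3 = 11110011 → 4-byte char #4 = F3 BF 9A A7.
Offset 14: leading byte 0xD5 = 11010101 → 2-byte char #5 = D5 96.
Offset 16: leading byte 0xE5 = 11100101 → 3-byte char #6 = E5 A0 82.
Offset 19: leading byte 0xEB = 11101011 → 3-byte char #7 = EB BA 8A.
Offset 22: leading byte 0x2F = 00101111 → 1-byte char #8 = 2F.
Leading byte 0x2F = 00101111 matches 0xxxxxxx → 1-byte sequence.
Byte 1: 0x2F = 00101111, payload 0101111 (7 bits).
Concatenate: 0101111 = 0x2F (7 bits → U+002F).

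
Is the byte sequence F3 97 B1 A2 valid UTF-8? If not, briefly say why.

Leading byte 0xF3 = 11110011 → 4-byte form.
Continuation bytes 0x97=10010111, 0xB1=10110001, 0xA2=10100010 all match 10xxxxxx.
Decoded value 0xD7C62 is ≥ 0x10000 (shortest form) and not a surrogate.

valid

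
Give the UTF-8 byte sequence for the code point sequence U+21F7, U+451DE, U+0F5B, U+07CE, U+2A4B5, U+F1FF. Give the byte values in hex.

U+21F7: 3-byte form → E2 87 B7.
U+451DE: 4-byte form → F1 85 87 9E.
U+0F5B: 3-byte form → E0 BD 9B.
U+07CE: 2-byte form → DF 8E.
U+2A4B5: 4-byte form → F0 AA 92 B5.
U+F1FF: 3-byte form → EF 87 BF.
Concatenated (19 bytes): E2 87 B7 F1 85 87 9E E0 BD 9B DF 8E F0 AA 92 B5 EF 87 BF.

E2 87 B7 F1 85 87 9E E0 BD 9B DF 8E F0 AA 92 B5 EF 87 BF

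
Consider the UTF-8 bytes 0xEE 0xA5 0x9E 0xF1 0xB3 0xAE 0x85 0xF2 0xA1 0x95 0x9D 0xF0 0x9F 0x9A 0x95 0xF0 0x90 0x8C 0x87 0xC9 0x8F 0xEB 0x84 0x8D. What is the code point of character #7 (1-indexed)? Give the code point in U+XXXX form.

Offset 0: leading byte 0xEE = 11101110 → 3-byte char #1 = EE A5 9E.
Offset 3: leading byte 0xF1 = 11110001 → 4-byte char #2 = F1 B3 AE 85.
Offset 7: leading byte 0xF2 = 11110010 → 4-byte char #3 = F2 A1 95 9D.
Offset 11: leading byte 0xF0 = 11110000 → 4-byte char #4 = F0 9F 9A 95.
Offset 15: leading byte 0xF0 = 11110000 → 4-byte char #5 = F0 90 8C 87.
Offset 19: leading byte 0xC9 = 11001001 → 2-byte char #6 = C9 8F.
Offset 21: leading byte 0xEB = 11101011 → 3-byte char #7 = EB 84 8D.
Leading byte 0xEB = 11101011 matches 1110xxxx → 3-byte sequence.
Byte 1: 0xEB = 11101011, payload 1011 (4 bits).
Byte 2: 0x84 = 10000100 (10xxxxxx ✓), payload 000100.
Byte 3: 0x8D = 10001101 (10xxxxxx ✓), payload 001101.
Concatenate: 1011000100001101 = 0xB10D (16 bits → U+B10D).

U+B10D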